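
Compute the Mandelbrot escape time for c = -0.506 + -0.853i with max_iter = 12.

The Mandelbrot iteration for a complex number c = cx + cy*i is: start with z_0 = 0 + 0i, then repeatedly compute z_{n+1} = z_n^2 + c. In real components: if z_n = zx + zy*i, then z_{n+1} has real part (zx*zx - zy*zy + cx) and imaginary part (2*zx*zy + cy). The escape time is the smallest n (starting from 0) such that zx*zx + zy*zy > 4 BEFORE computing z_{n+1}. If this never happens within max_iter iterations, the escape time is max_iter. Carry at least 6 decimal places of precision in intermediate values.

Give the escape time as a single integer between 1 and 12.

Answer: 5

Derivation:
z_0 = 0 + 0i, c = -0.5060 + -0.8530i
Iter 1: z = -0.5060 + -0.8530i, |z|^2 = 0.9836
Iter 2: z = -0.9776 + 0.0102i, |z|^2 = 0.9558
Iter 3: z = 0.4495 + -0.8730i, |z|^2 = 0.9642
Iter 4: z = -1.0661 + -1.6379i, |z|^2 = 3.8193
Iter 5: z = -2.0523 + 2.6392i, |z|^2 = 11.1774
Escaped at iteration 5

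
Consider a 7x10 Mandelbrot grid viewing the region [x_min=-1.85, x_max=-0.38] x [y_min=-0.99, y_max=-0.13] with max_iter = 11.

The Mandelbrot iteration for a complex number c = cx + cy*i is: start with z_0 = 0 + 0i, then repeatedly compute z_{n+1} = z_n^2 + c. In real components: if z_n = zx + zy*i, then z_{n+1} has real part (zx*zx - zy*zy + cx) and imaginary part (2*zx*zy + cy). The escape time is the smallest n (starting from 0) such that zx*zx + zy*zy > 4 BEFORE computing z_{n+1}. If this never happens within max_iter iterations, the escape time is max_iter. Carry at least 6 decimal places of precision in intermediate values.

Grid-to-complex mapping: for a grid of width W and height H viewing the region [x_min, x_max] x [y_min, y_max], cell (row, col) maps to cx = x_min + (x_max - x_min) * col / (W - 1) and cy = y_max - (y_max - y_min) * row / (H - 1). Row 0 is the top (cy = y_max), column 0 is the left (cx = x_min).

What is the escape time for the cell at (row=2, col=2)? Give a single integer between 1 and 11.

Answer: 6

Derivation:
z_0 = 0 + 0i, c = -1.3600 + -0.3211i
Iter 1: z = -1.3600 + -0.3211i, |z|^2 = 1.9527
Iter 2: z = 0.3865 + 0.5523i, |z|^2 = 0.4544
Iter 3: z = -1.5157 + 0.1058i, |z|^2 = 2.3085
Iter 4: z = 0.9261 + -0.6419i, |z|^2 = 1.2696
Iter 5: z = -0.9144 + -1.5099i, |z|^2 = 3.1160
Iter 6: z = -2.8038 + 2.4402i, |z|^2 = 13.8160
Escaped at iteration 6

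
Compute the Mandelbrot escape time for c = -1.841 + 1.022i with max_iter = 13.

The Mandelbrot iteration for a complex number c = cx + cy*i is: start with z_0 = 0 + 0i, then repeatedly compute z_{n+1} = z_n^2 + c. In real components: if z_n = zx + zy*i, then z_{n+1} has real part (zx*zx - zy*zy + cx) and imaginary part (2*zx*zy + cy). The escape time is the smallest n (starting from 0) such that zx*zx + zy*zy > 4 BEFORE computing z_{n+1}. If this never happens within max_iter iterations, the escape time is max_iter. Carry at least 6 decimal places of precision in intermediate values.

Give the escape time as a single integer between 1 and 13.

z_0 = 0 + 0i, c = -1.8410 + 1.0220i
Iter 1: z = -1.8410 + 1.0220i, |z|^2 = 4.4338
Escaped at iteration 1

Answer: 1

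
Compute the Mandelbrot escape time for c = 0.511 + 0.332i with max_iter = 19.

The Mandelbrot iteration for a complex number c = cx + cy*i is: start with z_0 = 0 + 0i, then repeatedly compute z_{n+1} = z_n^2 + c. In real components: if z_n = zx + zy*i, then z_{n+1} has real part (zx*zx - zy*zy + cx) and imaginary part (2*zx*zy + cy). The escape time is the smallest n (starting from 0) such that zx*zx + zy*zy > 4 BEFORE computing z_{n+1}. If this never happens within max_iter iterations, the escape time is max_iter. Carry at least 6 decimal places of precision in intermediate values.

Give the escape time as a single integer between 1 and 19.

z_0 = 0 + 0i, c = 0.5110 + 0.3320i
Iter 1: z = 0.5110 + 0.3320i, |z|^2 = 0.3713
Iter 2: z = 0.6619 + 0.6713i, |z|^2 = 0.8888
Iter 3: z = 0.4985 + 1.2207i, |z|^2 = 1.7385
Iter 4: z = -0.7306 + 1.5489i, |z|^2 = 2.9328
Iter 5: z = -1.3544 + -1.9312i, |z|^2 = 5.5637
Escaped at iteration 5

Answer: 5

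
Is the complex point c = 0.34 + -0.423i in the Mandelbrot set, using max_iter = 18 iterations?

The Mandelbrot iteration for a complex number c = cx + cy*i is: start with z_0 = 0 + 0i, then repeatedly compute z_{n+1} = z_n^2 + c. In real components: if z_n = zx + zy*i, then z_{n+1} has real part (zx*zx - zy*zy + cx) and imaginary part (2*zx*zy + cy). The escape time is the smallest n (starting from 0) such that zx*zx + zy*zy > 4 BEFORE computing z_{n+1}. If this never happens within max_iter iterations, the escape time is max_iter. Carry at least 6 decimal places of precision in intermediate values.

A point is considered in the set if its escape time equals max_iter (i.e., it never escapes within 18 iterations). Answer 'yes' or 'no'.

z_0 = 0 + 0i, c = 0.3400 + -0.4230i
Iter 1: z = 0.3400 + -0.4230i, |z|^2 = 0.2945
Iter 2: z = 0.2767 + -0.7106i, |z|^2 = 0.5816
Iter 3: z = -0.0885 + -0.8162i, |z|^2 = 0.6741
Iter 4: z = -0.3184 + -0.2786i, |z|^2 = 0.1790
Iter 5: z = 0.3638 + -0.2456i, |z|^2 = 0.1926
Iter 6: z = 0.4120 + -0.6017i, |z|^2 = 0.5318
Iter 7: z = 0.1477 + -0.9188i, |z|^2 = 0.8660
Iter 8: z = -0.4824 + -0.6945i, |z|^2 = 0.7150
Iter 9: z = 0.0904 + 0.2470i, |z|^2 = 0.0692
Iter 10: z = 0.2872 + -0.3784i, |z|^2 = 0.2256
Iter 11: z = 0.2793 + -0.6403i, |z|^2 = 0.4880
Iter 12: z = 0.0080 + -0.7807i, |z|^2 = 0.6095
Iter 13: z = -0.2694 + -0.4355i, |z|^2 = 0.2623
Iter 14: z = 0.2229 + -0.1883i, |z|^2 = 0.0852
Iter 15: z = 0.3542 + -0.5070i, |z|^2 = 0.3825
Iter 16: z = 0.2085 + -0.7821i, |z|^2 = 0.6552
Iter 17: z = -0.2283 + -0.7491i, |z|^2 = 0.6133
Did not escape in 18 iterations → in set

Answer: yes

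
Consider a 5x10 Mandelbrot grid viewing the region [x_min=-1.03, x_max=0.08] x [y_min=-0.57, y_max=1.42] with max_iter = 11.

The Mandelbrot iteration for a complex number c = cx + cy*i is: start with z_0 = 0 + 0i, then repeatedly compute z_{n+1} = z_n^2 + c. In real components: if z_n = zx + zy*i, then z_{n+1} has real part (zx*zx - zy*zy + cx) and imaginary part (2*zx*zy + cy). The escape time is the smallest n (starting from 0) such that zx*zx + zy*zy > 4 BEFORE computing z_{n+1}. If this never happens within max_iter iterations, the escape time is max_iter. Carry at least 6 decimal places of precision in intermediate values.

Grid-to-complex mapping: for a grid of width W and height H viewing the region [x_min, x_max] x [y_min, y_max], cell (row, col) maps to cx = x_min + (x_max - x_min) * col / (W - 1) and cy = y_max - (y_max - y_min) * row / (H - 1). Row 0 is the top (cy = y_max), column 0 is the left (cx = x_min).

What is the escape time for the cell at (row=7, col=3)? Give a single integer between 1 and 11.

z_0 = 0 + 0i, c = -0.1975 + -0.1278i
Iter 1: z = -0.1975 + -0.1278i, |z|^2 = 0.0553
Iter 2: z = -0.1748 + -0.0773i, |z|^2 = 0.0365
Iter 3: z = -0.1729 + -0.1007i, |z|^2 = 0.0400
Iter 4: z = -0.1778 + -0.0929i, |z|^2 = 0.0402
Iter 5: z = -0.1745 + -0.0947i, |z|^2 = 0.0394
Iter 6: z = -0.1760 + -0.0947i, |z|^2 = 0.0399
Iter 7: z = -0.1755 + -0.0944i, |z|^2 = 0.0397
Iter 8: z = -0.1756 + -0.0946i, |z|^2 = 0.0398
Iter 9: z = -0.1756 + -0.0945i, |z|^2 = 0.0398
Iter 10: z = -0.1756 + -0.0946i, |z|^2 = 0.0398

Answer: 11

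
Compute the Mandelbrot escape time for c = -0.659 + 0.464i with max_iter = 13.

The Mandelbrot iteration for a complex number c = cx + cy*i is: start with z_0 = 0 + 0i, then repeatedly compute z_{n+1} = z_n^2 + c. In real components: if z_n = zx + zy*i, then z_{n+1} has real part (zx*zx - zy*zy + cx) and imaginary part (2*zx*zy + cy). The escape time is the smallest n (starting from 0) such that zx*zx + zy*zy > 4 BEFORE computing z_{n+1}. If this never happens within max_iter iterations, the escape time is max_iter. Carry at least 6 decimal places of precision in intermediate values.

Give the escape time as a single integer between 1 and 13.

z_0 = 0 + 0i, c = -0.6590 + 0.4640i
Iter 1: z = -0.6590 + 0.4640i, |z|^2 = 0.6496
Iter 2: z = -0.4400 + -0.1476i, |z|^2 = 0.2154
Iter 3: z = -0.4872 + 0.5939i, |z|^2 = 0.5900
Iter 4: z = -0.7743 + -0.1146i, |z|^2 = 0.6127
Iter 5: z = -0.0725 + 0.6415i, |z|^2 = 0.4168
Iter 6: z = -1.0652 + 0.3709i, |z|^2 = 1.2723
Iter 7: z = 0.3381 + -0.3263i, |z|^2 = 0.2208
Iter 8: z = -0.6511 + 0.2434i, |z|^2 = 0.4832
Iter 9: z = -0.2943 + 0.1471i, |z|^2 = 0.1082
Iter 10: z = -0.5940 + 0.3774i, |z|^2 = 0.4953
Iter 11: z = -0.4486 + 0.0156i, |z|^2 = 0.2015
Iter 12: z = -0.4580 + 0.4500i, |z|^2 = 0.4123

Answer: 13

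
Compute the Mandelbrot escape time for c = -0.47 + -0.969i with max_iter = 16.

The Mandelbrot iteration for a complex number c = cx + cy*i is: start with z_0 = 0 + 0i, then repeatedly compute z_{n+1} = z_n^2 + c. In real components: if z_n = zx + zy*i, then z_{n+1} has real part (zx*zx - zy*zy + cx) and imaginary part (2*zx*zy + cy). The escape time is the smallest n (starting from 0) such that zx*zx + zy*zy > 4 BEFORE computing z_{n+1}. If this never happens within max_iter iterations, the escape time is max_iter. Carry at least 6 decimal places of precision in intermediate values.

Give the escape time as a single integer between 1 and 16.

z_0 = 0 + 0i, c = -0.4700 + -0.9690i
Iter 1: z = -0.4700 + -0.9690i, |z|^2 = 1.1599
Iter 2: z = -1.1881 + -0.0581i, |z|^2 = 1.4149
Iter 3: z = 0.9381 + -0.8309i, |z|^2 = 1.5704
Iter 4: z = -0.2803 + -2.5279i, |z|^2 = 6.4686
Escaped at iteration 4

Answer: 4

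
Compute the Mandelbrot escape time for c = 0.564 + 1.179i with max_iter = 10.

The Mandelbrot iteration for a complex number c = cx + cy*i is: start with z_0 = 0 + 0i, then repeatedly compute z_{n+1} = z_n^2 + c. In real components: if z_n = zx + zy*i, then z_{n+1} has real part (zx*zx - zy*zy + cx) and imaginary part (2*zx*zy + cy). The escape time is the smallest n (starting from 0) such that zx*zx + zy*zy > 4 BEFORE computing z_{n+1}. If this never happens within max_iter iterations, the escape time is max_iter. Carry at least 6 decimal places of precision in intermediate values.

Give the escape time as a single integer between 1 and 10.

z_0 = 0 + 0i, c = 0.5640 + 1.1790i
Iter 1: z = 0.5640 + 1.1790i, |z|^2 = 1.7081
Iter 2: z = -0.5079 + 2.5089i, |z|^2 = 6.5526
Escaped at iteration 2

Answer: 2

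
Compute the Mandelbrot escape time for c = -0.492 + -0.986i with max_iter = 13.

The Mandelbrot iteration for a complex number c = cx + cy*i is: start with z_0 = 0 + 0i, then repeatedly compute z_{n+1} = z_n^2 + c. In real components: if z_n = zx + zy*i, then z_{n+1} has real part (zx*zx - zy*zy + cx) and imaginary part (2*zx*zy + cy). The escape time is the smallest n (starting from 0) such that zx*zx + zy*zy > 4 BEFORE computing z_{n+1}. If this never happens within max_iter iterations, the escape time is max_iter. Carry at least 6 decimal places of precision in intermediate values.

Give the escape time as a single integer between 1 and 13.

z_0 = 0 + 0i, c = -0.4920 + -0.9860i
Iter 1: z = -0.4920 + -0.9860i, |z|^2 = 1.2143
Iter 2: z = -1.2221 + -0.0158i, |z|^2 = 1.4939
Iter 3: z = 1.0014 + -0.9474i, |z|^2 = 1.9004
Iter 4: z = -0.3869 + -2.8835i, |z|^2 = 8.4640
Escaped at iteration 4

Answer: 4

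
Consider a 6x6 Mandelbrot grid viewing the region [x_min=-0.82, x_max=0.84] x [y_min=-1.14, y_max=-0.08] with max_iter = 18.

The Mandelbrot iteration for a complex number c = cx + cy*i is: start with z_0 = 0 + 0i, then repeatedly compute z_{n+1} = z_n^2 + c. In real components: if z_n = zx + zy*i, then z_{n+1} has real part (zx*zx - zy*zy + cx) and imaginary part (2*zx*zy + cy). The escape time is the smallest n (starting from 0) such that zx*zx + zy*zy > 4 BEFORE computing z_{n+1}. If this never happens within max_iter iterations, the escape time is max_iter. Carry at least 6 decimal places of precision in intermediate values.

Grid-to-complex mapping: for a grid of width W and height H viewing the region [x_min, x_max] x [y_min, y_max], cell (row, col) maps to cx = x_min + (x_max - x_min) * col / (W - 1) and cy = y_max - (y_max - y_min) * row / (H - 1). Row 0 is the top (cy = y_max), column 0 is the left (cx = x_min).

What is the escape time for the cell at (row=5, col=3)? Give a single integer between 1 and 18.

Answer: 3

Derivation:
z_0 = 0 + 0i, c = 0.1760 + -1.1400i
Iter 1: z = 0.1760 + -1.1400i, |z|^2 = 1.3306
Iter 2: z = -1.0926 + -1.5413i, |z|^2 = 3.5694
Iter 3: z = -1.0057 + 2.2281i, |z|^2 = 5.9758
Escaped at iteration 3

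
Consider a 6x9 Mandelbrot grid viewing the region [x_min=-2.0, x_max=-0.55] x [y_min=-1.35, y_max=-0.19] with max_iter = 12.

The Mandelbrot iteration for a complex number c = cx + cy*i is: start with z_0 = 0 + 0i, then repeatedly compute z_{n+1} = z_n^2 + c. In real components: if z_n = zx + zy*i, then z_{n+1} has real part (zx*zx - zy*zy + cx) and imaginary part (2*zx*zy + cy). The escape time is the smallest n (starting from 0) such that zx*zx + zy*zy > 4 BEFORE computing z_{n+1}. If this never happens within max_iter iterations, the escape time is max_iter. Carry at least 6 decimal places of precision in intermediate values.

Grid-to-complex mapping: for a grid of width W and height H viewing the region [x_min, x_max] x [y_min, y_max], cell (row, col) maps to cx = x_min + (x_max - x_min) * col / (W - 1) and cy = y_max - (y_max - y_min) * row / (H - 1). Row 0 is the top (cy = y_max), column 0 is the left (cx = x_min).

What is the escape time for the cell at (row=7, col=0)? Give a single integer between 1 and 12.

z_0 = 0 + 0i, c = -2.0000 + -1.2050i
Iter 1: z = -2.0000 + -1.2050i, |z|^2 = 5.4520
Escaped at iteration 1

Answer: 1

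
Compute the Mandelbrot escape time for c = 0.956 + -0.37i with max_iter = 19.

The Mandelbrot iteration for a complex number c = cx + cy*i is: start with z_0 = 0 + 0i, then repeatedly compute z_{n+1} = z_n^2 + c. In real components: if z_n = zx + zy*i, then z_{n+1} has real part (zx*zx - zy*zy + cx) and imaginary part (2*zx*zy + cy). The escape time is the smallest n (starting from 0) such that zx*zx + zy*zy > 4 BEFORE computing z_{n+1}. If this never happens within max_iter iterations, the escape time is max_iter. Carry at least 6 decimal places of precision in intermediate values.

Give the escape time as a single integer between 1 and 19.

Answer: 2

Derivation:
z_0 = 0 + 0i, c = 0.9560 + -0.3700i
Iter 1: z = 0.9560 + -0.3700i, |z|^2 = 1.0508
Iter 2: z = 1.7330 + -1.0774i, |z|^2 = 4.1643
Escaped at iteration 2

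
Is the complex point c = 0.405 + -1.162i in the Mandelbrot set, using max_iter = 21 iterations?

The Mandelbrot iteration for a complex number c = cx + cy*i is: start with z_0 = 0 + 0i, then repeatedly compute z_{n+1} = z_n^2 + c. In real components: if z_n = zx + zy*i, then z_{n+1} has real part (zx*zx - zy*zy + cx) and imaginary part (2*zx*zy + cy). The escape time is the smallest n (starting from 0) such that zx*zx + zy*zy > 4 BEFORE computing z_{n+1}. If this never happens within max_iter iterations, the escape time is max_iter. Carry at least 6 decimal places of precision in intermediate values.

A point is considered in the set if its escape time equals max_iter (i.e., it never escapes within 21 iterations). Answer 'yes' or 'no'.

Answer: no

Derivation:
z_0 = 0 + 0i, c = 0.4050 + -1.1620i
Iter 1: z = 0.4050 + -1.1620i, |z|^2 = 1.5143
Iter 2: z = -0.7812 + -2.1032i, |z|^2 = 5.0338
Escaped at iteration 2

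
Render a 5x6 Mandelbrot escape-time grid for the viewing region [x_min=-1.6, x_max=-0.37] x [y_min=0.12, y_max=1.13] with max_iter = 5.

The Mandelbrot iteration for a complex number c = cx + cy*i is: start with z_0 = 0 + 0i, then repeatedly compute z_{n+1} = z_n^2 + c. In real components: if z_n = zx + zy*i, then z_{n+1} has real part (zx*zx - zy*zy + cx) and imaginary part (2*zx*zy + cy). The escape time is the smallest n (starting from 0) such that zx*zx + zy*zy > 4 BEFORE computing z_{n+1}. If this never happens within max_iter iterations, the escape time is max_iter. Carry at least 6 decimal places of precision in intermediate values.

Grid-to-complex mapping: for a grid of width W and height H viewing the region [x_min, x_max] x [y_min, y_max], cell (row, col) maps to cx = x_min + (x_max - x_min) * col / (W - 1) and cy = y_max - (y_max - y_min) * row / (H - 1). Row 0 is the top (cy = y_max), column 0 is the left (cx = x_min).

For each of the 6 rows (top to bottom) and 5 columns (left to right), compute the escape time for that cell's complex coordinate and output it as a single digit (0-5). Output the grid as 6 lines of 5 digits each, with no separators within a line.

Answer: 22334
23345
33455
33555
45555
55555

Derivation:
(row=0, col=0): c = -1.6000 + 1.1300i → escape time 2
(row=0, col=1): c = -1.2925 + 1.1300i → escape time 2
(row=0, col=2): c = -0.9850 + 1.1300i → escape time 3
(row=0, col=3): c = -0.6775 + 1.1300i → escape time 3
(row=0, col=4): c = -0.3700 + 1.1300i → escape time 4
(row=1, col=0): c = -1.6000 + 0.9280i → escape time 2
(row=1, col=1): c = -1.2925 + 0.9280i → escape time 3
(row=1, col=2): c = -0.9850 + 0.9280i → escape time 3
(row=1, col=3): c = -0.6775 + 0.9280i → escape time 4
(row=1, col=4): c = -0.3700 + 0.9280i → escape time 5
(row=2, col=0): c = -1.6000 + 0.7260i → escape time 3
(row=2, col=1): c = -1.2925 + 0.7260i → escape time 3
(row=2, col=2): c = -0.9850 + 0.7260i → escape time 4
(row=2, col=3): c = -0.6775 + 0.7260i → escape time 5
(row=2, col=4): c = -0.3700 + 0.7260i → escape time 5
(row=3, col=0): c = -1.6000 + 0.5240i → escape time 3
(row=3, col=1): c = -1.2925 + 0.5240i → escape time 3
(row=3, col=2): c = -0.9850 + 0.5240i → escape time 5
(row=3, col=3): c = -0.6775 + 0.5240i → escape time 5
(row=3, col=4): c = -0.3700 + 0.5240i → escape time 5
(row=4, col=0): c = -1.6000 + 0.3220i → escape time 4
(row=4, col=1): c = -1.2925 + 0.3220i → escape time 5
(row=4, col=2): c = -0.9850 + 0.3220i → escape time 5
(row=4, col=3): c = -0.6775 + 0.3220i → escape time 5
(row=4, col=4): c = -0.3700 + 0.3220i → escape time 5
(row=5, col=0): c = -1.6000 + 0.1200i → escape time 5
(row=5, col=1): c = -1.2925 + 0.1200i → escape time 5
(row=5, col=2): c = -0.9850 + 0.1200i → escape time 5
(row=5, col=3): c = -0.6775 + 0.1200i → escape time 5
(row=5, col=4): c = -0.3700 + 0.1200i → escape time 5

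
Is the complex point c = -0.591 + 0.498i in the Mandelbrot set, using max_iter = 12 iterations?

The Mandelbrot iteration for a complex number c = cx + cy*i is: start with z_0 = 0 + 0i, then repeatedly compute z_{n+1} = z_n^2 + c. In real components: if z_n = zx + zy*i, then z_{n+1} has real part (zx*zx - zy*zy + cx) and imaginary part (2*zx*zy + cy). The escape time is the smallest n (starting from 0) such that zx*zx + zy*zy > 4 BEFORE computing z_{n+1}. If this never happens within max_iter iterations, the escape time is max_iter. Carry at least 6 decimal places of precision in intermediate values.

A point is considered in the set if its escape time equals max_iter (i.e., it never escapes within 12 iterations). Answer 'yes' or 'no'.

Answer: yes

Derivation:
z_0 = 0 + 0i, c = -0.5910 + 0.4980i
Iter 1: z = -0.5910 + 0.4980i, |z|^2 = 0.5973
Iter 2: z = -0.4897 + -0.0906i, |z|^2 = 0.2480
Iter 3: z = -0.3594 + 0.5868i, |z|^2 = 0.4735
Iter 4: z = -0.8061 + 0.0762i, |z|^2 = 0.6557
Iter 5: z = 0.0531 + 0.3751i, |z|^2 = 0.1435
Iter 6: z = -0.7289 + 0.5378i, |z|^2 = 0.8205
Iter 7: z = -0.3490 + -0.2860i, |z|^2 = 0.2036
Iter 8: z = -0.5510 + 0.6976i, |z|^2 = 0.7902
Iter 9: z = -0.7741 + -0.2707i, |z|^2 = 0.6725
Iter 10: z = -0.0651 + 0.9171i, |z|^2 = 0.8454
Iter 11: z = -1.4279 + 0.3785i, |z|^2 = 2.1821
Did not escape in 12 iterations → in set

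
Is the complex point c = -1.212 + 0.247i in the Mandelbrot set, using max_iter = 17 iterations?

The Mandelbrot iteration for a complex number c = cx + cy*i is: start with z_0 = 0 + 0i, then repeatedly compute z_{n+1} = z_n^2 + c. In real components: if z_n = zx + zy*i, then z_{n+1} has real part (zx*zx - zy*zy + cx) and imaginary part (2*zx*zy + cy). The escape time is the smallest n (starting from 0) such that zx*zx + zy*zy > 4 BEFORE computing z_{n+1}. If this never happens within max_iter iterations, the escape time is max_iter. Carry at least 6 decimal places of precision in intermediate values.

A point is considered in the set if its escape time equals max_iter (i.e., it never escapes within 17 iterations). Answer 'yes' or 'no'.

Answer: no

Derivation:
z_0 = 0 + 0i, c = -1.2120 + 0.2470i
Iter 1: z = -1.2120 + 0.2470i, |z|^2 = 1.5300
Iter 2: z = 0.1959 + -0.3517i, |z|^2 = 0.1621
Iter 3: z = -1.2973 + 0.1092i, |z|^2 = 1.6950
Iter 4: z = 0.4591 + -0.0363i, |z|^2 = 0.2121
Iter 5: z = -1.0025 + 0.2137i, |z|^2 = 1.0507
Iter 6: z = -0.2526 + -0.1815i, |z|^2 = 0.0968
Iter 7: z = -1.1811 + 0.3387i, |z|^2 = 1.5098
Iter 8: z = 0.0683 + -0.5531i, |z|^2 = 0.3106
Iter 9: z = -1.5133 + 0.1714i, |z|^2 = 2.3193
Iter 10: z = 1.0485 + -0.2718i, |z|^2 = 1.1733
Iter 11: z = -0.1864 + -0.3230i, |z|^2 = 0.1391
Iter 12: z = -1.2816 + 0.3675i, |z|^2 = 1.7775
Iter 13: z = 0.2954 + -0.6948i, |z|^2 = 0.5701
Iter 14: z = -1.6075 + -0.1636i, |z|^2 = 2.6109
Iter 15: z = 1.3454 + 0.7728i, |z|^2 = 2.4074
Iter 16: z = 0.0009 + 2.3266i, |z|^2 = 5.4129
Escaped at iteration 16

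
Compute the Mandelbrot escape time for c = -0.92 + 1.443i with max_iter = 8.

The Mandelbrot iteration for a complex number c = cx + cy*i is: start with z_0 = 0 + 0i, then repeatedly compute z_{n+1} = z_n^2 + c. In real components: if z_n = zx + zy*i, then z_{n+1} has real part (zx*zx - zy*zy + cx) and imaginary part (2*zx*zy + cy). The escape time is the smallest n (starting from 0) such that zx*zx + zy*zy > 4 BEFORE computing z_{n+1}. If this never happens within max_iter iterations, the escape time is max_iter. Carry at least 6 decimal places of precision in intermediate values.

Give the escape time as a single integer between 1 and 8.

Answer: 2

Derivation:
z_0 = 0 + 0i, c = -0.9200 + 1.4430i
Iter 1: z = -0.9200 + 1.4430i, |z|^2 = 2.9286
Iter 2: z = -2.1558 + -1.2121i, |z|^2 = 6.1169
Escaped at iteration 2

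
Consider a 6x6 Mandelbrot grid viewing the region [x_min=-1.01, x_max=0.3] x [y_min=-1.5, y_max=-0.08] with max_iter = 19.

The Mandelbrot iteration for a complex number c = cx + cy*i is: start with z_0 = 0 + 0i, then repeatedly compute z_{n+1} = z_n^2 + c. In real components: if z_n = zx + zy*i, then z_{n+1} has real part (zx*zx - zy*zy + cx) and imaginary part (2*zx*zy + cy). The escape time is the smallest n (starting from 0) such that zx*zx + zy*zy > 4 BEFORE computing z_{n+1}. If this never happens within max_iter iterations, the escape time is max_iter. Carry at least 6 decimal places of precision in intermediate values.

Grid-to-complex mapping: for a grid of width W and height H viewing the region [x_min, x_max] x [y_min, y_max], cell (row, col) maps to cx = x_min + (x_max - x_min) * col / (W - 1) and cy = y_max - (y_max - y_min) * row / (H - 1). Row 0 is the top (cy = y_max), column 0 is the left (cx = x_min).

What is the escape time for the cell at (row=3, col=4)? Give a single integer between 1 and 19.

z_0 = 0 + 0i, c = 0.0380 + -0.9320i
Iter 1: z = 0.0380 + -0.9320i, |z|^2 = 0.8701
Iter 2: z = -0.8292 + -1.0028i, |z|^2 = 1.6932
Iter 3: z = -0.2801 + 0.7311i, |z|^2 = 0.6129
Iter 4: z = -0.4180 + -1.3416i, |z|^2 = 1.9745
Iter 5: z = -1.5872 + 0.1895i, |z|^2 = 2.5550
Iter 6: z = 2.5212 + -1.5335i, |z|^2 = 8.7078
Escaped at iteration 6

Answer: 6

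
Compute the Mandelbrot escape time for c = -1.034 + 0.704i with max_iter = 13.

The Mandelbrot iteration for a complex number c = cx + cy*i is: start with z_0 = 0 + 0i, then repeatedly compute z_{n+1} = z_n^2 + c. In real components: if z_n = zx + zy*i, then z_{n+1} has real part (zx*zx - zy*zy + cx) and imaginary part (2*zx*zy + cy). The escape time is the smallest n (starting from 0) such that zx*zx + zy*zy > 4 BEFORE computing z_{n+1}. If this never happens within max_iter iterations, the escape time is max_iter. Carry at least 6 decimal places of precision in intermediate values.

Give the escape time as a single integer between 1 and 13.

Answer: 4

Derivation:
z_0 = 0 + 0i, c = -1.0340 + 0.7040i
Iter 1: z = -1.0340 + 0.7040i, |z|^2 = 1.5648
Iter 2: z = -0.4605 + -0.7519i, |z|^2 = 0.7773
Iter 3: z = -1.3873 + 1.3964i, |z|^2 = 3.8745
Iter 4: z = -1.0594 + -3.1705i, |z|^2 = 11.1741
Escaped at iteration 4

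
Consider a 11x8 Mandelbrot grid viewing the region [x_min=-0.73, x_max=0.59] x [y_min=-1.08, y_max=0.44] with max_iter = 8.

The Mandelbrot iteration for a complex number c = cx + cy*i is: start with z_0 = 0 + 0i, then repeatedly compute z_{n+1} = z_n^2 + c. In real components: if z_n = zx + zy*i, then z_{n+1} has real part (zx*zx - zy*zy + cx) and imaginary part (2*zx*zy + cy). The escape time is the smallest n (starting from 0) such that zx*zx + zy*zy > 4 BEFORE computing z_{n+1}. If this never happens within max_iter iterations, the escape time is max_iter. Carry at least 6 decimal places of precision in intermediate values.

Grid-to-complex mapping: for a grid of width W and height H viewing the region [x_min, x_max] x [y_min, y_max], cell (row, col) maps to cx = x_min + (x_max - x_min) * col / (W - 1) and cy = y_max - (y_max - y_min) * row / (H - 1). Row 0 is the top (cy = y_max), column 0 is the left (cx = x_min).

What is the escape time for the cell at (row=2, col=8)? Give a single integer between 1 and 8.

Answer: 8

Derivation:
z_0 = 0 + 0i, c = 0.3260 + 0.0057i
Iter 1: z = 0.3260 + 0.0057i, |z|^2 = 0.1063
Iter 2: z = 0.4322 + 0.0094i, |z|^2 = 0.1869
Iter 3: z = 0.5127 + 0.0139i, |z|^2 = 0.2631
Iter 4: z = 0.5887 + 0.0199i, |z|^2 = 0.3470
Iter 5: z = 0.6722 + 0.0292i, |z|^2 = 0.4527
Iter 6: z = 0.7770 + 0.0450i, |z|^2 = 0.6057
Iter 7: z = 0.9277 + 0.0756i, |z|^2 = 0.8663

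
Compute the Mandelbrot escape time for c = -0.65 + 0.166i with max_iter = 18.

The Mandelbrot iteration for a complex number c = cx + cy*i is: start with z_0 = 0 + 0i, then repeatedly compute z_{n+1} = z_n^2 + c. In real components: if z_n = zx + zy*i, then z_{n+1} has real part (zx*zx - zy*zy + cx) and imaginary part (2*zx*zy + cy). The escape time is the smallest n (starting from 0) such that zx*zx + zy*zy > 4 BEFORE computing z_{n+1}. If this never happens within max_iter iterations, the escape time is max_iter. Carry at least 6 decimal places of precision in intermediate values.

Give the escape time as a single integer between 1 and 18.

z_0 = 0 + 0i, c = -0.6500 + 0.1660i
Iter 1: z = -0.6500 + 0.1660i, |z|^2 = 0.4501
Iter 2: z = -0.2551 + -0.0498i, |z|^2 = 0.0675
Iter 3: z = -0.5874 + 0.1914i, |z|^2 = 0.3817
Iter 4: z = -0.3416 + -0.0589i, |z|^2 = 0.1201
Iter 5: z = -0.5368 + 0.2062i, |z|^2 = 0.3307
Iter 6: z = -0.4044 + -0.0554i, |z|^2 = 0.1666
Iter 7: z = -0.4896 + 0.2108i, |z|^2 = 0.2841
Iter 8: z = -0.4548 + -0.0404i, |z|^2 = 0.2085
Iter 9: z = -0.4448 + 0.2027i, |z|^2 = 0.2390
Iter 10: z = -0.4932 + -0.0144i, |z|^2 = 0.2435
Iter 11: z = -0.4069 + 0.1802i, |z|^2 = 0.1980
Iter 12: z = -0.5169 + 0.0194i, |z|^2 = 0.2675
Iter 13: z = -0.3832 + 0.1460i, |z|^2 = 0.1682
Iter 14: z = -0.5245 + 0.0541i, |z|^2 = 0.2780
Iter 15: z = -0.3779 + 0.1092i, |z|^2 = 0.1547
Iter 16: z = -0.5191 + 0.0835i, |z|^2 = 0.2765
Iter 17: z = -0.3875 + 0.0794i, |z|^2 = 0.1564

Answer: 18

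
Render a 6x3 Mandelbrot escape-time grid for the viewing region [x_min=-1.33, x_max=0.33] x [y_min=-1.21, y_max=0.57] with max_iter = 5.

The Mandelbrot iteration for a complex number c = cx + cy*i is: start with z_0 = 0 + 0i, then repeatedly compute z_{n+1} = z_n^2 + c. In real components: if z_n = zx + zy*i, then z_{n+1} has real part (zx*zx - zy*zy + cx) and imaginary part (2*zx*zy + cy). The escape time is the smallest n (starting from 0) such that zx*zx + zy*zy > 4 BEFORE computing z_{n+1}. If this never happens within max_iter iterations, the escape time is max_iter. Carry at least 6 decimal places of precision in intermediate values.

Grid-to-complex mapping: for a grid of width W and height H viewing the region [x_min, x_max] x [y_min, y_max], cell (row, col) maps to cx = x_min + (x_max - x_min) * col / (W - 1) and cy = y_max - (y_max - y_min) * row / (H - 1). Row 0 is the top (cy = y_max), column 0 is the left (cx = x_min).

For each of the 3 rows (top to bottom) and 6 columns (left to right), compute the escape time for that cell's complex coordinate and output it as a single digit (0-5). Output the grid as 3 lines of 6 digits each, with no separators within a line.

Answer: 355555
555555
233332

Derivation:
(row=0, col=0): c = -1.3300 + 0.5700i → escape time 3
(row=0, col=1): c = -0.9980 + 0.5700i → escape time 5
(row=0, col=2): c = -0.6660 + 0.5700i → escape time 5
(row=0, col=3): c = -0.3340 + 0.5700i → escape time 5
(row=0, col=4): c = -0.0020 + 0.5700i → escape time 5
(row=0, col=5): c = 0.3300 + 0.5700i → escape time 5
(row=1, col=0): c = -1.3300 + -0.3200i → escape time 5
(row=1, col=1): c = -0.9980 + -0.3200i → escape time 5
(row=1, col=2): c = -0.6660 + -0.3200i → escape time 5
(row=1, col=3): c = -0.3340 + -0.3200i → escape time 5
(row=1, col=4): c = -0.0020 + -0.3200i → escape time 5
(row=1, col=5): c = 0.3300 + -0.3200i → escape time 5
(row=2, col=0): c = -1.3300 + -1.2100i → escape time 2
(row=2, col=1): c = -0.9980 + -1.2100i → escape time 3
(row=2, col=2): c = -0.6660 + -1.2100i → escape time 3
(row=2, col=3): c = -0.3340 + -1.2100i → escape time 3
(row=2, col=4): c = -0.0020 + -1.2100i → escape time 3
(row=2, col=5): c = 0.3300 + -1.2100i → escape time 2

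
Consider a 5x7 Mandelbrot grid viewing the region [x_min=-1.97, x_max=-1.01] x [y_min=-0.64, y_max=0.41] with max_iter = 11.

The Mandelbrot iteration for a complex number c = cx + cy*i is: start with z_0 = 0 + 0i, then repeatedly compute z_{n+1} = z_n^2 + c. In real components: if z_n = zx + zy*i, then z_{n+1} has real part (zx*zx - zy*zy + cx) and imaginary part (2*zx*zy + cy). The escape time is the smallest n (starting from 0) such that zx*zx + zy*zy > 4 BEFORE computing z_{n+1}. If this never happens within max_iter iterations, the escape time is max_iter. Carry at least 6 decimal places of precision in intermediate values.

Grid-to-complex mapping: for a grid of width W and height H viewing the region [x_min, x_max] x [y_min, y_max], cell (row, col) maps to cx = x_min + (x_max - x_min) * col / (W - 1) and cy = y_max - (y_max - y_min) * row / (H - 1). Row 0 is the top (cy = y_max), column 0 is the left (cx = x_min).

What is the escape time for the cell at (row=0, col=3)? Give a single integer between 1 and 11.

z_0 = 0 + 0i, c = -1.2500 + 0.4100i
Iter 1: z = -1.2500 + 0.4100i, |z|^2 = 1.7306
Iter 2: z = 0.1444 + -0.6150i, |z|^2 = 0.3991
Iter 3: z = -1.6074 + 0.2324i, |z|^2 = 2.6377
Iter 4: z = 1.2796 + -0.3371i, |z|^2 = 1.7511
Iter 5: z = 0.2739 + -0.4527i, |z|^2 = 0.2799
Iter 6: z = -1.3799 + 0.1621i, |z|^2 = 1.9304
Iter 7: z = 0.6278 + -0.0372i, |z|^2 = 0.3956
Iter 8: z = -0.8572 + 0.3632i, |z|^2 = 0.8668
Iter 9: z = -0.6471 + -0.2128i, |z|^2 = 0.4641
Iter 10: z = -0.8765 + 0.6854i, |z|^2 = 1.2380

Answer: 11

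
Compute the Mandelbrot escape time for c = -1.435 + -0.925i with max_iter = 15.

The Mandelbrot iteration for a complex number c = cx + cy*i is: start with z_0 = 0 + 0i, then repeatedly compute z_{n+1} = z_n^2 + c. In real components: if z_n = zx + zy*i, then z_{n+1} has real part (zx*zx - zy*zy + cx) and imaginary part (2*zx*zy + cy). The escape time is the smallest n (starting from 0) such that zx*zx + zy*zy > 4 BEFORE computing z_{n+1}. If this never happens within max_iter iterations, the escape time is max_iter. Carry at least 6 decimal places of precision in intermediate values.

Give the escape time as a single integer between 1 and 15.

Answer: 3

Derivation:
z_0 = 0 + 0i, c = -1.4350 + -0.9250i
Iter 1: z = -1.4350 + -0.9250i, |z|^2 = 2.9149
Iter 2: z = -0.2314 + 1.7298i, |z|^2 = 3.0456
Iter 3: z = -4.3735 + -1.7255i, |z|^2 = 22.1049
Escaped at iteration 3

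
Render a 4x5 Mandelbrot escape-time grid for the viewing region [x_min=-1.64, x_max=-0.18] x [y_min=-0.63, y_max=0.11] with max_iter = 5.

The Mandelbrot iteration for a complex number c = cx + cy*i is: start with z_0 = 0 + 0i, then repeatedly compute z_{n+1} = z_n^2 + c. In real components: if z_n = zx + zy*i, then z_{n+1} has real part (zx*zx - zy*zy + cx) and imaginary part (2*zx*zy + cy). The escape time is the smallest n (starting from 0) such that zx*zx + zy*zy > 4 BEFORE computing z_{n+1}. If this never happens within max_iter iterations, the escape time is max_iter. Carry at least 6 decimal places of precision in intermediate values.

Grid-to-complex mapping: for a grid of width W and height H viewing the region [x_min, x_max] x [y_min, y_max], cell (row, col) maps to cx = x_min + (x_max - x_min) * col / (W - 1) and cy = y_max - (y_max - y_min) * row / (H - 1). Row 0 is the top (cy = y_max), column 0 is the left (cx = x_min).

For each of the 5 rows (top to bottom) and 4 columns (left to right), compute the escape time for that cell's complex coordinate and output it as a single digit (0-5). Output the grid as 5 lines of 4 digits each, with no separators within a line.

(row=0, col=0): c = -1.6400 + 0.1100i → escape time 5
(row=0, col=1): c = -1.1533 + 0.1100i → escape time 5
(row=0, col=2): c = -0.6667 + 0.1100i → escape time 5
(row=0, col=3): c = -0.1800 + 0.1100i → escape time 5
(row=1, col=0): c = -1.6400 + -0.0750i → escape time 5
(row=1, col=1): c = -1.1533 + -0.0750i → escape time 5
(row=1, col=2): c = -0.6667 + -0.0750i → escape time 5
(row=1, col=3): c = -0.1800 + -0.0750i → escape time 5
(row=2, col=0): c = -1.6400 + -0.2600i → escape time 4
(row=2, col=1): c = -1.1533 + -0.2600i → escape time 5
(row=2, col=2): c = -0.6667 + -0.2600i → escape time 5
(row=2, col=3): c = -0.1800 + -0.2600i → escape time 5
(row=3, col=0): c = -1.6400 + -0.4450i → escape time 3
(row=3, col=1): c = -1.1533 + -0.4450i → escape time 5
(row=3, col=2): c = -0.6667 + -0.4450i → escape time 5
(row=3, col=3): c = -0.1800 + -0.4450i → escape time 5
(row=4, col=0): c = -1.6400 + -0.6300i → escape time 3
(row=4, col=1): c = -1.1533 + -0.6300i → escape time 3
(row=4, col=2): c = -0.6667 + -0.6300i → escape time 5
(row=4, col=3): c = -0.1800 + -0.6300i → escape time 5

Answer: 5555
5555
4555
3555
3355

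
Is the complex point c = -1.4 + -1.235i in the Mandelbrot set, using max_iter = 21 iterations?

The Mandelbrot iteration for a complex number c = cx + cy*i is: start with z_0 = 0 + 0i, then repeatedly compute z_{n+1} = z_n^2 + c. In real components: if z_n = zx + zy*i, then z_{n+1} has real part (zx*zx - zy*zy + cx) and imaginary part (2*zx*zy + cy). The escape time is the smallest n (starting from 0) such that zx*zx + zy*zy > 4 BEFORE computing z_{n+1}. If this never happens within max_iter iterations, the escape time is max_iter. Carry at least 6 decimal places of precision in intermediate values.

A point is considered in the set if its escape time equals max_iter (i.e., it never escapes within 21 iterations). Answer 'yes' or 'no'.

z_0 = 0 + 0i, c = -1.4000 + -1.2350i
Iter 1: z = -1.4000 + -1.2350i, |z|^2 = 3.4852
Iter 2: z = -0.9652 + 2.2230i, |z|^2 = 5.8734
Escaped at iteration 2

Answer: no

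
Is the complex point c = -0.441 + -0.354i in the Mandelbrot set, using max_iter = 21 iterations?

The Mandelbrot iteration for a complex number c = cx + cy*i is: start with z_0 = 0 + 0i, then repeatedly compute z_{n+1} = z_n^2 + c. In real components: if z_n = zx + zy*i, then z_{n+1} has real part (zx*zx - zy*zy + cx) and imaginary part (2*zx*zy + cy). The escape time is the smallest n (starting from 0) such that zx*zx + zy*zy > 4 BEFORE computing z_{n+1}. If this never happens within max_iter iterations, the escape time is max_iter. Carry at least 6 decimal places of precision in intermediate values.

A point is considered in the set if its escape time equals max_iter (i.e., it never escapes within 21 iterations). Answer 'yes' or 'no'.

z_0 = 0 + 0i, c = -0.4410 + -0.3540i
Iter 1: z = -0.4410 + -0.3540i, |z|^2 = 0.3198
Iter 2: z = -0.3718 + -0.0418i, |z|^2 = 0.1400
Iter 3: z = -0.3045 + -0.3229i, |z|^2 = 0.1970
Iter 4: z = -0.4526 + -0.1573i, |z|^2 = 0.2296
Iter 5: z = -0.2609 + -0.2116i, |z|^2 = 0.1129
Iter 6: z = -0.4177 + -0.2436i, |z|^2 = 0.2338
Iter 7: z = -0.3259 + -0.1505i, |z|^2 = 0.1289
Iter 8: z = -0.3575 + -0.2559i, |z|^2 = 0.1933
Iter 9: z = -0.3787 + -0.1711i, |z|^2 = 0.1727
Iter 10: z = -0.3268 + -0.2244i, |z|^2 = 0.1572
Iter 11: z = -0.3845 + -0.2073i, |z|^2 = 0.1908
Iter 12: z = -0.3361 + -0.1946i, |z|^2 = 0.1508
Iter 13: z = -0.3659 + -0.2232i, |z|^2 = 0.1837
Iter 14: z = -0.3569 + -0.1907i, |z|^2 = 0.1638
Iter 15: z = -0.3499 + -0.2179i, |z|^2 = 0.1699
Iter 16: z = -0.3660 + -0.2015i, |z|^2 = 0.1746
Iter 17: z = -0.3476 + -0.2065i, |z|^2 = 0.1635
Iter 18: z = -0.3628 + -0.2104i, |z|^2 = 0.1759
Iter 19: z = -0.3537 + -0.2013i, |z|^2 = 0.1656
Iter 20: z = -0.3565 + -0.2116i, |z|^2 = 0.1718
Did not escape in 21 iterations → in set

Answer: yes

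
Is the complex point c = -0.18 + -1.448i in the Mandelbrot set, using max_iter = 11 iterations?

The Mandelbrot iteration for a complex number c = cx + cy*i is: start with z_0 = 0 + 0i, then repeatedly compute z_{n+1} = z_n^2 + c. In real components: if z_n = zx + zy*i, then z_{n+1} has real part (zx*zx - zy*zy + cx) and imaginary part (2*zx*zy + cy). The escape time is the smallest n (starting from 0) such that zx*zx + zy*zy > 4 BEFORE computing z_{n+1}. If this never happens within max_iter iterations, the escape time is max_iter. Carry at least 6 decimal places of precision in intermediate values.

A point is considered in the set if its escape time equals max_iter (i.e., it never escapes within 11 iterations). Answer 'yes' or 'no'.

Answer: no

Derivation:
z_0 = 0 + 0i, c = -0.1800 + -1.4480i
Iter 1: z = -0.1800 + -1.4480i, |z|^2 = 2.1291
Iter 2: z = -2.2443 + -0.9267i, |z|^2 = 5.8957
Escaped at iteration 2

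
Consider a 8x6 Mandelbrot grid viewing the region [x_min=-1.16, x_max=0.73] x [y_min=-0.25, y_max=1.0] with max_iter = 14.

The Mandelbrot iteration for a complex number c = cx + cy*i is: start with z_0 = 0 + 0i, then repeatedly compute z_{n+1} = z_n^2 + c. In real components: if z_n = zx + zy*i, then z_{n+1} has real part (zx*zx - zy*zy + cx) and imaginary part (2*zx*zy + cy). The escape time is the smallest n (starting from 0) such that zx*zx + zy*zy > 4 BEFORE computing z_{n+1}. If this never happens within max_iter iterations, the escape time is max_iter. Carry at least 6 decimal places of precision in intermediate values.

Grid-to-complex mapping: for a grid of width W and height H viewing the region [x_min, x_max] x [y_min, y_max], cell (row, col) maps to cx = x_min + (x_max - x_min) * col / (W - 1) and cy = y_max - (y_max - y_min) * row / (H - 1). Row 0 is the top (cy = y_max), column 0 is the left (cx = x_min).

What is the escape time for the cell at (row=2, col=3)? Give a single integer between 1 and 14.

Answer: 14

Derivation:
z_0 = 0 + 0i, c = -0.3500 + 0.5000i
Iter 1: z = -0.3500 + 0.5000i, |z|^2 = 0.3725
Iter 2: z = -0.4775 + 0.1500i, |z|^2 = 0.2505
Iter 3: z = -0.1445 + 0.3568i, |z|^2 = 0.1481
Iter 4: z = -0.4564 + 0.3969i, |z|^2 = 0.3658
Iter 5: z = -0.2992 + 0.1377i, |z|^2 = 0.1085
Iter 6: z = -0.2794 + 0.4176i, |z|^2 = 0.2525
Iter 7: z = -0.4463 + 0.2666i, |z|^2 = 0.2703
Iter 8: z = -0.2219 + 0.2620i, |z|^2 = 0.1179
Iter 9: z = -0.3694 + 0.3837i, |z|^2 = 0.2837
Iter 10: z = -0.3608 + 0.2165i, |z|^2 = 0.1770
Iter 11: z = -0.2667 + 0.3438i, |z|^2 = 0.1893
Iter 12: z = -0.3970 + 0.3166i, |z|^2 = 0.2579
Iter 13: z = -0.2926 + 0.2486i, |z|^2 = 0.1474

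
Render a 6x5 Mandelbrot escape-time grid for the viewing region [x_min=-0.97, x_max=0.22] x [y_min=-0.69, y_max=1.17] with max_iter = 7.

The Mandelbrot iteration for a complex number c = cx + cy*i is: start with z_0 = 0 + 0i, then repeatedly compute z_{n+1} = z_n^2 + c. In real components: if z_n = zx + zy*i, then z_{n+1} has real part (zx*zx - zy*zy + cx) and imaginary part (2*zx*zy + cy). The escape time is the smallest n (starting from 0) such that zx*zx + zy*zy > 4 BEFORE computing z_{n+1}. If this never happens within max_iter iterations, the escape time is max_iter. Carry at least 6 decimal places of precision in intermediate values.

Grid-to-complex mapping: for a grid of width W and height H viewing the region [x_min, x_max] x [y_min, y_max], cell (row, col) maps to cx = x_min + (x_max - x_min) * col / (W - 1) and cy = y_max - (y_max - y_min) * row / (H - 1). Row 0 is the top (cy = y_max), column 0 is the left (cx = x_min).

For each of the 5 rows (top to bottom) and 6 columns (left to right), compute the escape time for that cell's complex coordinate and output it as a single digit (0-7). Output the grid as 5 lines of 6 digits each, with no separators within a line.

Answer: 333432
457776
777777
777777
457776

Derivation:
(row=0, col=0): c = -0.9700 + 1.1700i → escape time 3
(row=0, col=1): c = -0.7320 + 1.1700i → escape time 3
(row=0, col=2): c = -0.4940 + 1.1700i → escape time 3
(row=0, col=3): c = -0.2560 + 1.1700i → escape time 4
(row=0, col=4): c = -0.0180 + 1.1700i → escape time 3
(row=0, col=5): c = 0.2200 + 1.1700i → escape time 2
(row=1, col=0): c = -0.9700 + 0.7050i → escape time 4
(row=1, col=1): c = -0.7320 + 0.7050i → escape time 5
(row=1, col=2): c = -0.4940 + 0.7050i → escape time 7
(row=1, col=3): c = -0.2560 + 0.7050i → escape time 7
(row=1, col=4): c = -0.0180 + 0.7050i → escape time 7
(row=1, col=5): c = 0.2200 + 0.7050i → escape time 6
(row=2, col=0): c = -0.9700 + 0.2400i → escape time 7
(row=2, col=1): c = -0.7320 + 0.2400i → escape time 7
(row=2, col=2): c = -0.4940 + 0.2400i → escape time 7
(row=2, col=3): c = -0.2560 + 0.2400i → escape time 7
(row=2, col=4): c = -0.0180 + 0.2400i → escape time 7
(row=2, col=5): c = 0.2200 + 0.2400i → escape time 7
(row=3, col=0): c = -0.9700 + -0.2250i → escape time 7
(row=3, col=1): c = -0.7320 + -0.2250i → escape time 7
(row=3, col=2): c = -0.4940 + -0.2250i → escape time 7
(row=3, col=3): c = -0.2560 + -0.2250i → escape time 7
(row=3, col=4): c = -0.0180 + -0.2250i → escape time 7
(row=3, col=5): c = 0.2200 + -0.2250i → escape time 7
(row=4, col=0): c = -0.9700 + -0.6900i → escape time 4
(row=4, col=1): c = -0.7320 + -0.6900i → escape time 5
(row=4, col=2): c = -0.4940 + -0.6900i → escape time 7
(row=4, col=3): c = -0.2560 + -0.6900i → escape time 7
(row=4, col=4): c = -0.0180 + -0.6900i → escape time 7
(row=4, col=5): c = 0.2200 + -0.6900i → escape time 6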